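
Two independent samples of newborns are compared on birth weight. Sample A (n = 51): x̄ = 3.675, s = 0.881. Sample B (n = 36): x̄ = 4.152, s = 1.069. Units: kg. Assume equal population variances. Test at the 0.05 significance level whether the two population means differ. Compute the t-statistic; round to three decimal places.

Let group 1 = sample A, group 2 = sample B. H0: μ_1 = μ_2; H1: μ_1 ≠ μ_2 (two-sample pooled-variance t-test, two-sided).
s_p² = [(51−1)·0.881² + (36−1)·1.069²]/(51+36−2) = 0.927114
t = (3.675 − 4.152)/√[0.927114·(1/51 + 1/36)] = -2.276
df = n₁ + n₂ − 2 = 85
Two-sided p-value ≈ 0.0254
Since p ≈ 0.0254 < α = 0.05, reject H0; the data support H1.

-2.276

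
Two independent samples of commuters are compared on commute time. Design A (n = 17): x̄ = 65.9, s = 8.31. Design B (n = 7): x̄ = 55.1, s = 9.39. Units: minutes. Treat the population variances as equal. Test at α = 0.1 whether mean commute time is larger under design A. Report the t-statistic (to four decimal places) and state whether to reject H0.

Let group 1 = design A, group 2 = design B. H0: μ_1 = μ_2; H1: μ_1 > μ_2 (two-sample pooled-variance t-test, right-tailed).
s_p² = [(17−1)·8.31² + (7−1)·9.39²]/(17+7−2) = 74.2696
t = (65.9 − 55.1)/√[74.2696·(1/17 + 1/7)] = 2.7905
df = n₁ + n₂ − 2 = 22
p-value = P(T ≥ 2.7905) ≈ 0.005
Since p ≈ 0.005 < α = 0.1, reject H0; the data support H1.

t = 2.7905; reject H0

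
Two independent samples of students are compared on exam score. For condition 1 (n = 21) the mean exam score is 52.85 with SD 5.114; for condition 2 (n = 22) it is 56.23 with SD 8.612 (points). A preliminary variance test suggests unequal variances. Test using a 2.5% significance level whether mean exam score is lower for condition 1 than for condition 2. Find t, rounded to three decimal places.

-1.573

Let group 1 = condition 1, group 2 = condition 2. H0: μ_1 = μ_2; H1: μ_1 < μ_2 (Welch's two-sample t-test, left-tailed).
t = (x̄_1 − x̄_2)/√(s_1²/n_1 + s_2²/n_2) = (52.85 − 56.23)/√(5.114²/21 + 8.612²/22) = -1.573
Welch–Satterthwaite df ≈ 34.45
p-value = P(T ≤ -1.573) ≈ 0.062
Since p ≈ 0.062 > α = 0.025, fail to reject H0; the data do not provide sufficient evidence against H0.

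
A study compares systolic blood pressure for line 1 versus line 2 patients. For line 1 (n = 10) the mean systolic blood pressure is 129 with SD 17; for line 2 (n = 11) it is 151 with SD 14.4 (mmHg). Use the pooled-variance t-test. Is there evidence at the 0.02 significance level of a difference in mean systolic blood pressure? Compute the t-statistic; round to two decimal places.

-3.21

Let group 1 = line 1, group 2 = line 2. H0: μ_1 = μ_2; H1: μ_1 ≠ μ_2 (two-sample pooled-variance t-test, two-sided).
s_p² = [(10−1)·17² + (11−1)·14.4²]/(10+11−2) = 246.032
t = (129 − 151)/√[246.032·(1/10 + 1/11)] = -3.21
df = n₁ + n₂ − 2 = 19
Two-sided p-value ≈ 0.0046
Since p ≈ 0.0046 < α = 0.02, reject H0; the evidence is statistically significant.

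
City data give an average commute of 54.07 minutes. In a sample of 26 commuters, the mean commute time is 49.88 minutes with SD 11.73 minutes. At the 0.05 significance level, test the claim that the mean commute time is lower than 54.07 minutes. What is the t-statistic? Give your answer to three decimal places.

-1.821

H0: μ = 54.07; H1: μ < 54.07 (one-sample t-test, left-tailed).
t = (x̄ − μ₀)/(s/√n) = (49.88 − 54.07)/(11.73/√26) = -1.821
df = n − 1 = 25
p-value = P(T ≤ -1.821) ≈ 0.040
Since p ≈ 0.040 < α = 0.05, reject H0; the evidence is statistically significant.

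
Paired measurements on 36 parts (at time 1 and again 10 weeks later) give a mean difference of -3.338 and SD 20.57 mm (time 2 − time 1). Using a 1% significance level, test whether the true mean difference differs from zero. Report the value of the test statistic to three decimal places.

-0.974

H0: μ_d = 0; H1: μ_d ≠ 0 (paired t-test on the differences, two-sided).
t = d̄/(s_d/√n) = -3.338/(20.57/√36) = -0.974
df = n − 1 = 35
Two-sided p-value ≈ 0.337
Since p ≈ 0.337 > α = 0.01, fail to reject H0; the data do not provide sufficient evidence against H0.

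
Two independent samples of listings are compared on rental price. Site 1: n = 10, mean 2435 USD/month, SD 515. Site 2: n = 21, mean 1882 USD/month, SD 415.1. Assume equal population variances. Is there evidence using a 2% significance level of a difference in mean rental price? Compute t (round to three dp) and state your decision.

t = 3.209; reject H0

Let group 1 = site 1, group 2 = site 2. H0: μ_1 = μ_2; H1: μ_1 ≠ μ_2 (two-sample pooled-variance t-test, two-sided).
s_p² = [(10−1)·515² + (21−1)·415.1²]/(10+21−2) = 201144
t = (2435 − 1882)/√[201144·(1/10 + 1/21)] = 3.209
df = n₁ + n₂ − 2 = 29
Two-sided p-value ≈ 0.0032
Since p ≈ 0.0032 < α = 0.02, reject H0; the data support H1.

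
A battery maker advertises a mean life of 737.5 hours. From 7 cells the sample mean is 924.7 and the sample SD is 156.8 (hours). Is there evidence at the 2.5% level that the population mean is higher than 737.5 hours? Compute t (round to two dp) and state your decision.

H0: μ = 737.5; H1: μ > 737.5 (one-sample t-test, right-tailed).
t = (x̄ − μ₀)/(s/√n) = (924.7 − 737.5)/(156.8/√7) = 3.16
df = n − 1 = 6
p-value = P(T ≥ 3.16) ≈ 0.0098
Since p ≈ 0.0098 < α = 0.025, reject H0; the data support H1.

t = 3.16; reject H0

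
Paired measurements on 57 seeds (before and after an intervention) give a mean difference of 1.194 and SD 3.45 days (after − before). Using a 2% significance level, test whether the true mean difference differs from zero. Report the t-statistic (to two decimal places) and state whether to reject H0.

H0: μ_d = 0; H1: μ_d ≠ 0 (paired t-test on the differences, two-sided).
t = d̄/(s_d/√n) = 1.194/(3.45/√57) = 2.61
df = n − 1 = 56
Two-sided p-value ≈ 0.012
Since p ≈ 0.012 < α = 0.02, reject H0; the data support H1.

t = 2.61; reject H0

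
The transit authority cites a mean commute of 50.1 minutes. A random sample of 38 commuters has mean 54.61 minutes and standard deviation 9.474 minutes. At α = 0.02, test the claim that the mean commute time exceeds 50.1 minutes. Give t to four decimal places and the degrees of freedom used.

H0: μ = 50.1; H1: μ > 50.1 (one-sample t-test, right-tailed).
t = (x̄ − μ₀)/(s/√n) = (54.61 − 50.1)/(9.474/√38) = 2.9345
df = n − 1 = 37
p-value = P(T ≥ 2.9345) ≈ 0.003
Since p ≈ 0.003 < α = 0.02, reject H0; the evidence is statistically significant.

t = 2.9345, df = 37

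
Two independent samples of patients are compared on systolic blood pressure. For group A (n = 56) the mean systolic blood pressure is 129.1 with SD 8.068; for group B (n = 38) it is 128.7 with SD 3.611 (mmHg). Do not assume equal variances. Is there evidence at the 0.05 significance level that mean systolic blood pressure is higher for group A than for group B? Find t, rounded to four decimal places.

Let group 1 = group A, group 2 = group B. H0: μ_1 = μ_2; H1: μ_1 > μ_2 (Welch's two-sample t-test, right-tailed).
t = (x̄_1 − x̄_2)/√(s_1²/n_1 + s_2²/n_2) = (129.1 − 128.7)/√(8.068²/56 + 3.611²/38) = 0.3260
Welch–Satterthwaite df ≈ 81.68
p-value = P(T ≥ 0.3260) ≈ 0.373
Since p ≈ 0.373 > α = 0.05, fail to reject H0; the evidence is not statistically significant.

0.3260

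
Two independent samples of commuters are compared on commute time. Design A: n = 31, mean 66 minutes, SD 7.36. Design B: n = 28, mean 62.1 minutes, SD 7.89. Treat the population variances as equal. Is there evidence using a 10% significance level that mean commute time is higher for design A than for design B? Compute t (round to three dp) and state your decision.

t = 1.964; reject H0

Let group 1 = design A, group 2 = design B. H0: μ_1 = μ_2; H1: μ_1 > μ_2 (two-sample pooled-variance t-test, right-tailed).
s_p² = [(31−1)·7.36² + (28−1)·7.89²]/(31+28−2) = 57.9982
t = (66 − 62.1)/√[57.9982·(1/31 + 1/28)] = 1.964
df = n₁ + n₂ − 2 = 57
p-value = P(T ≥ 1.964) ≈ 0.0272
Since p ≈ 0.0272 < α = 0.1, reject H0; the evidence is statistically significant.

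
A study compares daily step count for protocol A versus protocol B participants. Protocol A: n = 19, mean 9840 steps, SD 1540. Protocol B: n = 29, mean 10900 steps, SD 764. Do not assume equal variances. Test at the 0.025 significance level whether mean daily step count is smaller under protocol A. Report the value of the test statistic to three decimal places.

Let group 1 = protocol A, group 2 = protocol B. H0: μ_1 = μ_2; H1: μ_1 < μ_2 (Welch's two-sample t-test, left-tailed).
t = (x̄_1 − x̄_2)/√(s_1²/n_1 + s_2²/n_2) = (9840 − 10900)/√(1540²/19 + 764²/29) = -2.784
Welch–Satterthwaite df ≈ 23.87
p-value = P(T ≤ -2.784) ≈ 0.0052
Since p ≈ 0.0052 < α = 0.025, reject H0; the data support H1.

-2.784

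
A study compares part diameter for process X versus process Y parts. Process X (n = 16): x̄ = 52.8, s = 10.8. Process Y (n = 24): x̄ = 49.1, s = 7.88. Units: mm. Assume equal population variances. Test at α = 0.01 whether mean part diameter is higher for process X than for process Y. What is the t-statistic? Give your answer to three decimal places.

Let group 1 = process X, group 2 = process Y. H0: μ_1 = μ_2; H1: μ_1 > μ_2 (two-sample pooled-variance t-test, right-tailed).
s_p² = [(16−1)·10.8² + (24−1)·7.88²]/(16+24−2) = 83.6256
t = (52.8 − 49.1)/√[83.6256·(1/16 + 1/24)] = 1.254
df = n₁ + n₂ − 2 = 38
p-value = P(T ≥ 1.254) ≈ 0.1088
Since p ≈ 0.1088 > α = 0.01, fail to reject H0; the evidence is not statistically significant.

1.254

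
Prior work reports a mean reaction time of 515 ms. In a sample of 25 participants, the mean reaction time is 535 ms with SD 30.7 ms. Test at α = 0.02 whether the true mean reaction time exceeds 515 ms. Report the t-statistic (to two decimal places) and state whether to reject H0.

H0: μ = 515; H1: μ > 515 (one-sample t-test, right-tailed).
t = (x̄ − μ₀)/(s/√n) = (535 − 515)/(30.7/√25) = 3.26
df = n − 1 = 24
p-value = P(T ≥ 3.26) ≈ 0.0017
Since p ≈ 0.0017 < α = 0.02, reject H0; the data support H1.

t = 3.26; reject H0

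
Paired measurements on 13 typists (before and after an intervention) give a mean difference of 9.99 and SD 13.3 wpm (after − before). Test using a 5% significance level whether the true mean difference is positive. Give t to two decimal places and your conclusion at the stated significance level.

t = 2.71; reject H0

H0: μ_d = 0; H1: μ_d > 0 (paired t-test on the differences, right-tailed).
t = d̄/(s_d/√n) = 9.99/(13.3/√13) = 2.71
df = n − 1 = 12
p-value = P(T ≥ 2.71) ≈ 0.010
Since p ≈ 0.010 < α = 0.05, reject H0; the evidence is statistically significant.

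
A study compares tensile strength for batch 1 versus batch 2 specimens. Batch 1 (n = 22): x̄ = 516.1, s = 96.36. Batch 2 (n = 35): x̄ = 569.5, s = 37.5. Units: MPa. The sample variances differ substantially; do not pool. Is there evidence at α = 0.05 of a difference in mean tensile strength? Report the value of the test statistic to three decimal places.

-2.484

Let group 1 = batch 1, group 2 = batch 2. H0: μ_1 = μ_2; H1: μ_1 ≠ μ_2 (Welch's two-sample t-test, two-sided).
t = (x̄_1 − x̄_2)/√(s_1²/n_1 + s_2²/n_2) = (516.1 − 569.5)/√(96.36²/22 + 37.5²/35) = -2.484
Welch–Satterthwaite df ≈ 25.05
Two-sided p-value ≈ 0.020
Since p ≈ 0.020 < α = 0.05, reject H0; the data support H1.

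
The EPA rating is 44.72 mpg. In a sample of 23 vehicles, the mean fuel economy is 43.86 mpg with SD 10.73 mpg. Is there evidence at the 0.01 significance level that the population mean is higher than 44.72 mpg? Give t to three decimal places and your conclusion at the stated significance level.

t = -0.384; fail to reject H0

H0: μ = 44.72; H1: μ > 44.72 (one-sample t-test, right-tailed).
t = (x̄ − μ₀)/(s/√n) = (43.86 − 44.72)/(10.73/√23) = -0.384
df = n − 1 = 22
p-value = P(T ≥ -0.384) ≈ 0.648
Since p ≈ 0.648 > α = 0.01, fail to reject H0; the evidence is not statistically significant.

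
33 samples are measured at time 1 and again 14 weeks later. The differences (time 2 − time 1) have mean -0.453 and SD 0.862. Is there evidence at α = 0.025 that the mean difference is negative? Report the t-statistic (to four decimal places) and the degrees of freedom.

t = -3.0189, df = 32

H0: μ_d = 0; H1: μ_d < 0 (paired t-test on the differences, left-tailed).
t = d̄/(s_d/√n) = -0.453/(0.862/√33) = -3.0189
df = n − 1 = 32
p-value = P(T ≤ -3.0189) ≈ 0.0025
Since p ≈ 0.0025 < α = 0.025, reject H0; the evidence is statistically significant.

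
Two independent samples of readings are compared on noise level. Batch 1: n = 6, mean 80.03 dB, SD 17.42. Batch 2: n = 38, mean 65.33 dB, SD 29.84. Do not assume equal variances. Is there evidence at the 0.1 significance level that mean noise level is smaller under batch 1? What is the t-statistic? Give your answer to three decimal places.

1.709

Let group 1 = batch 1, group 2 = batch 2. H0: μ_1 = μ_2; H1: μ_1 < μ_2 (Welch's two-sample t-test, left-tailed).
t = (x̄_1 − x̄_2)/√(s_1²/n_1 + s_2²/n_2) = (80.03 − 65.33)/√(17.42²/6 + 29.84²/38) = 1.709
Welch–Satterthwaite df ≈ 10.40
p-value = P(T ≤ 1.709) ≈ 0.9414
Since p ≈ 0.9414 > α = 0.1, fail to reject H0; the evidence is not statistically significant.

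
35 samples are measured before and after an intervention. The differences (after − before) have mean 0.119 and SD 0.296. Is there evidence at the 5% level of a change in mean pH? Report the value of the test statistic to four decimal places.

H0: μ_d = 0; H1: μ_d ≠ 0 (paired t-test on the differences, two-sided).
t = d̄/(s_d/√n) = 0.119/(0.296/√35) = 2.3784
df = n − 1 = 34
Two-sided p-value ≈ 0.0231
Since p ≈ 0.0231 < α = 0.05, reject H0; the data support H1.

2.3784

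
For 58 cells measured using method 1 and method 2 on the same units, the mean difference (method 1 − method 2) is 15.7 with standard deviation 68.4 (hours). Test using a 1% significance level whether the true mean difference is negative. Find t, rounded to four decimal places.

H0: μ_d = 0; H1: μ_d < 0 (paired t-test on the differences, left-tailed).
t = d̄/(s_d/√n) = 15.7/(68.4/√58) = 1.7481
df = n − 1 = 57
p-value = P(T ≤ 1.7481) ≈ 0.957
Since p ≈ 0.957 > α = 0.01, fail to reject H0; the evidence is not statistically significant.

1.7481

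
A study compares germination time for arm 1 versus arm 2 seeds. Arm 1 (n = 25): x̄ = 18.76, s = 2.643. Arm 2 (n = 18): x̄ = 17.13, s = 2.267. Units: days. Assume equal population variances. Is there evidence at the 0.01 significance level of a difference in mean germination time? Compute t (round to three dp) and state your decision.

t = 2.114; fail to reject H0

Let group 1 = arm 1, group 2 = arm 2. H0: μ_1 = μ_2; H1: μ_1 ≠ μ_2 (two-sample pooled-variance t-test, two-sided).
s_p² = [(25−1)·2.643² + (18−1)·2.267²]/(25+18−2) = 6.21997
t = (18.76 − 17.13)/√[6.21997·(1/25 + 1/18)] = 2.114
df = n₁ + n₂ − 2 = 41
Two-sided p-value ≈ 0.0406
Since p ≈ 0.0406 > α = 0.01, fail to reject H0; the data do not provide sufficient evidence against H0.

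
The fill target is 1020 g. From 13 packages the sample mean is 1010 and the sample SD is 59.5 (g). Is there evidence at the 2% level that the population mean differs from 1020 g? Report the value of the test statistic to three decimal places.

H0: μ = 1020; H1: μ ≠ 1020 (one-sample t-test, two-sided).
t = (x̄ − μ₀)/(s/√n) = (1010 − 1020)/(59.5/√13) = -0.606
df = n − 1 = 12
Two-sided p-value ≈ 0.5558
Since p ≈ 0.5558 > α = 0.02, fail to reject H0; the evidence is not statistically significant.

-0.606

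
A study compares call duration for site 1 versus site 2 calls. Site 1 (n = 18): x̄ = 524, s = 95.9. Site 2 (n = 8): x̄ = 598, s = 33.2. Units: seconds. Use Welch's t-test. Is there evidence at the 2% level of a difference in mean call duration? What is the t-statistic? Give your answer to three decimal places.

-2.905

Let group 1 = site 1, group 2 = site 2. H0: μ_1 = μ_2; H1: μ_1 ≠ μ_2 (Welch's two-sample t-test, two-sided).
t = (x̄_1 − x̄_2)/√(s_1²/n_1 + s_2²/n_2) = (524 − 598)/√(95.9²/18 + 33.2²/8) = -2.905
Welch–Satterthwaite df ≈ 23.29
Two-sided p-value ≈ 0.0079
Since p ≈ 0.0079 < α = 0.02, reject H0; the evidence is statistically significant.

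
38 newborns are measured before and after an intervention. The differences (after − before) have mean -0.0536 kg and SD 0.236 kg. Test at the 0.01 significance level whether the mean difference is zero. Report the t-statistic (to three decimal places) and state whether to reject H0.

t = -1.400; fail to reject H0

H0: μ_d = 0; H1: μ_d ≠ 0 (paired t-test on the differences, two-sided).
t = d̄/(s_d/√n) = -0.0536/(0.236/√38) = -1.400
df = n − 1 = 37
Two-sided p-value ≈ 0.170
Since p ≈ 0.170 > α = 0.01, fail to reject H0; the data do not provide sufficient evidence against H0.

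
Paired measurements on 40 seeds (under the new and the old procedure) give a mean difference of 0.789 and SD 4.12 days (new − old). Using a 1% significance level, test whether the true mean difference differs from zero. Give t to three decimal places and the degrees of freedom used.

t = 1.211, df = 39

H0: μ_d = 0; H1: μ_d ≠ 0 (paired t-test on the differences, two-sided).
t = d̄/(s_d/√n) = 0.789/(4.12/√40) = 1.211
df = n − 1 = 39
Two-sided p-value ≈ 0.233
Since p ≈ 0.233 > α = 0.01, fail to reject H0; the evidence is not statistically significant.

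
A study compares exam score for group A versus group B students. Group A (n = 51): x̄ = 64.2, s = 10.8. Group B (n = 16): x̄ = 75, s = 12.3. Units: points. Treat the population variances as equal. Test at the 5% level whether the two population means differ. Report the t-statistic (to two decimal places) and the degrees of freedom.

Let group 1 = group A, group 2 = group B. H0: μ_1 = μ_2; H1: μ_1 ≠ μ_2 (two-sample pooled-variance t-test, two-sided).
s_p² = [(51−1)·10.8² + (16−1)·12.3²]/(51+16−2) = 124.636
t = (64.2 − 75)/√[124.636·(1/51 + 1/16)] = -3.38
df = n₁ + n₂ − 2 = 65
Two-sided p-value ≈ 0.0012
Since p ≈ 0.0012 < α = 0.05, reject H0; the data support H1.

t = -3.38, df = 65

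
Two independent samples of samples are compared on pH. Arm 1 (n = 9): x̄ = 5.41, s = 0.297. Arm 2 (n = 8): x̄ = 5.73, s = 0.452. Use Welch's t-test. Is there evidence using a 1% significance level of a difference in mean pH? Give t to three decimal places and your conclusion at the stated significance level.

Let group 1 = arm 1, group 2 = arm 2. H0: μ_1 = μ_2; H1: μ_1 ≠ μ_2 (Welch's two-sample t-test, two-sided).
t = (x̄_1 − x̄_2)/√(s_1²/n_1 + s_2²/n_2) = (5.41 − 5.73)/√(0.297²/9 + 0.452²/8) = -1.702
Welch–Satterthwaite df ≈ 11.87
Two-sided p-value ≈ 0.115
Since p ≈ 0.115 > α = 0.01, fail to reject H0; the data do not provide sufficient evidence against H0.

t = -1.702; fail to reject H0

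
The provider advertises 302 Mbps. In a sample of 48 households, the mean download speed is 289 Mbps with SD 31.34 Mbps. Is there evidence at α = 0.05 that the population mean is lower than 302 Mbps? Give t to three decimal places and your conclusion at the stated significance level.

H0: μ = 302; H1: μ < 302 (one-sample t-test, left-tailed).
t = (x̄ − μ₀)/(s/√n) = (289 − 302)/(31.34/√48) = -2.874
df = n − 1 = 47
p-value = P(T ≤ -2.874) ≈ 0.0030
Since p ≈ 0.0030 < α = 0.05, reject H0; the data support H1.

t = -2.874; reject H0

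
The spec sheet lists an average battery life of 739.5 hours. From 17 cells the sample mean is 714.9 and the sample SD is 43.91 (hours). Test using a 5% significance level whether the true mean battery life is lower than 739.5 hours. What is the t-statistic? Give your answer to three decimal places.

H0: μ = 739.5; H1: μ < 739.5 (one-sample t-test, left-tailed).
t = (x̄ − μ₀)/(s/√n) = (714.9 − 739.5)/(43.91/√17) = -2.310
df = n − 1 = 16
p-value = P(T ≤ -2.310) ≈ 0.017
Since p ≈ 0.017 < α = 0.05, reject H0; the data support H1.

-2.310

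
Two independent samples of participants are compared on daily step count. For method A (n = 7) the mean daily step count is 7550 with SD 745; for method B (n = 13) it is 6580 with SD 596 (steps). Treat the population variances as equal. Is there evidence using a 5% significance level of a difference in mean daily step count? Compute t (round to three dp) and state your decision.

t = 3.186; reject H0

Let group 1 = method A, group 2 = method B. H0: μ_1 = μ_2; H1: μ_1 ≠ μ_2 (two-sample pooled-variance t-test, two-sided).
s_p² = [(7−1)·745² + (13−1)·596²]/(7+13−2) = 421819
t = (7550 − 6580)/√[421819·(1/7 + 1/13)] = 3.186
df = n₁ + n₂ − 2 = 18
Two-sided p-value ≈ 0.005
Since p ≈ 0.005 < α = 0.05, reject H0; the data support H1.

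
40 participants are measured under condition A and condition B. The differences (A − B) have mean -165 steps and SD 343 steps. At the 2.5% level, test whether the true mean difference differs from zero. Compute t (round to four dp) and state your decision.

t = -3.0424; reject H0

H0: μ_d = 0; H1: μ_d ≠ 0 (paired t-test on the differences, two-sided).
t = d̄/(s_d/√n) = -165/(343/√40) = -3.0424
df = n − 1 = 39
Two-sided p-value ≈ 0.0042
Since p ≈ 0.0042 < α = 0.025, reject H0; the evidence is statistically significant.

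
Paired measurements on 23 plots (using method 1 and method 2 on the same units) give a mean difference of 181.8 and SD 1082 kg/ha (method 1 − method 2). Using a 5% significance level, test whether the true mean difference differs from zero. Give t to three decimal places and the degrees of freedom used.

H0: μ_d = 0; H1: μ_d ≠ 0 (paired t-test on the differences, two-sided).
t = d̄/(s_d/√n) = 181.8/(1082/√23) = 0.806
df = n − 1 = 22
Two-sided p-value ≈ 0.429
Since p ≈ 0.429 > α = 0.05, fail to reject H0; the evidence is not statistically significant.

t = 0.806, df = 22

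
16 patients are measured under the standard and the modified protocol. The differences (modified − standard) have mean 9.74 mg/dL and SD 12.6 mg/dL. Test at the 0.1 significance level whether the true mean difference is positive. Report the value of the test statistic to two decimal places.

H0: μ_d = 0; H1: μ_d > 0 (paired t-test on the differences, right-tailed).
t = d̄/(s_d/√n) = 9.74/(12.6/√16) = 3.09
df = n − 1 = 15
p-value = P(T ≥ 3.09) ≈ 0.0037
Since p ≈ 0.0037 < α = 0.1, reject H0; the data support H1.

3.09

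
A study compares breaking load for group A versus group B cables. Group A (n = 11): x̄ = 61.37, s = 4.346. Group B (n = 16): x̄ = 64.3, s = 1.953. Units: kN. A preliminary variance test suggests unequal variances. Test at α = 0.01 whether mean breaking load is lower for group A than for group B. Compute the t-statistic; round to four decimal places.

-2.0953

Let group 1 = group A, group 2 = group B. H0: μ_1 = μ_2; H1: μ_1 < μ_2 (Welch's two-sample t-test, left-tailed).
t = (x̄_1 − x̄_2)/√(s_1²/n_1 + s_2²/n_2) = (61.37 − 64.3)/√(4.346²/11 + 1.953²/16) = -2.0953
Welch–Satterthwaite df ≈ 12.80
p-value = P(T ≤ -2.0953) ≈ 0.028
Since p ≈ 0.028 > α = 0.01, fail to reject H0; the data do not provide sufficient evidence against H0.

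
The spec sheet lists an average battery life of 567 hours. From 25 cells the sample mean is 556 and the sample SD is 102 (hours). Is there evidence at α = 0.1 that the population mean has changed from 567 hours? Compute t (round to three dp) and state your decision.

H0: μ = 567; H1: μ ≠ 567 (one-sample t-test, two-sided).
t = (x̄ − μ₀)/(s/√n) = (556 − 567)/(102/√25) = -0.539
df = n − 1 = 24
Two-sided p-value ≈ 0.595
Since p ≈ 0.595 > α = 0.1, fail to reject H0; the evidence is not statistically significant.

t = -0.539; fail to reject H0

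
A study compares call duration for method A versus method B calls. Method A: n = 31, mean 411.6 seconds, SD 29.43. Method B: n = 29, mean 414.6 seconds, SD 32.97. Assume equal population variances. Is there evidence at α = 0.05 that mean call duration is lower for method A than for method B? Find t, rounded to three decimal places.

Let group 1 = method A, group 2 = method B. H0: μ_1 = μ_2; H1: μ_1 < μ_2 (two-sample pooled-variance t-test, left-tailed).
s_p² = [(31−1)·29.43² + (29−1)·32.97²]/(31+29−2) = 972.764
t = (411.6 − 414.6)/√[972.764·(1/31 + 1/29)] = -0.372
df = n₁ + n₂ − 2 = 58
p-value = P(T ≤ -0.372) ≈ 0.3555
Since p ≈ 0.3555 > α = 0.05, fail to reject H0; the evidence is not statistically significant.

-0.372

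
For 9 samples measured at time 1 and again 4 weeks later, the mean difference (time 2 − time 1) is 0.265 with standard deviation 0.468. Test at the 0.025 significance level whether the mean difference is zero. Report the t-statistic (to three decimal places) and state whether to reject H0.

H0: μ_d = 0; H1: μ_d ≠ 0 (paired t-test on the differences, two-sided).
t = d̄/(s_d/√n) = 0.265/(0.468/√9) = 1.699
df = n − 1 = 8
Two-sided p-value ≈ 0.1278
Since p ≈ 0.1278 > α = 0.025, fail to reject H0; the data do not provide sufficient evidence against H0.

t = 1.699; fail to reject H0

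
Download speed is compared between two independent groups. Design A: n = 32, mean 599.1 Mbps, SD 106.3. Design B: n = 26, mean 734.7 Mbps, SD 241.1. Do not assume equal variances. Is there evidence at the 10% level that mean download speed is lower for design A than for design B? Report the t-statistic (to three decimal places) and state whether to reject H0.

Let group 1 = design A, group 2 = design B. H0: μ_1 = μ_2; H1: μ_1 < μ_2 (Welch's two-sample t-test, left-tailed).
t = (x̄_1 − x̄_2)/√(s_1²/n_1 + s_2²/n_2) = (599.1 − 734.7)/√(106.3²/32 + 241.1²/26) = -2.665
Welch–Satterthwaite df ≈ 32.86
p-value = P(T ≤ -2.665) ≈ 0.006
Since p ≈ 0.006 < α = 0.1, reject H0; the data support H1.

t = -2.665; reject H0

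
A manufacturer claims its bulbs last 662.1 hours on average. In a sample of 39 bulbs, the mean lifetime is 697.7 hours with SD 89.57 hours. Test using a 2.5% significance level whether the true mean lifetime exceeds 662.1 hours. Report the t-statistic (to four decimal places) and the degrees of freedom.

t = 2.4821, df = 38

H0: μ = 662.1; H1: μ > 662.1 (one-sample t-test, right-tailed).
t = (x̄ − μ₀)/(s/√n) = (697.7 − 662.1)/(89.57/√39) = 2.4821
df = n − 1 = 38
p-value = P(T ≥ 2.4821) ≈ 0.0088
Since p ≈ 0.0088 < α = 0.025, reject H0; the evidence is statistically significant.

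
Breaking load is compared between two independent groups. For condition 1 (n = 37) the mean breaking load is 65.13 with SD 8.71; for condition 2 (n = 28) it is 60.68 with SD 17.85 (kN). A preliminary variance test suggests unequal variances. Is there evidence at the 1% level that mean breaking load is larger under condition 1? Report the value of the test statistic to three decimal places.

1.214

Let group 1 = condition 1, group 2 = condition 2. H0: μ_1 = μ_2; H1: μ_1 > μ_2 (Welch's two-sample t-test, right-tailed).
t = (x̄_1 − x̄_2)/√(s_1²/n_1 + s_2²/n_2) = (65.13 − 60.68)/√(8.71²/37 + 17.85²/28) = 1.214
Welch–Satterthwaite df ≈ 36.71
p-value = P(T ≥ 1.214) ≈ 0.1162
Since p ≈ 0.1162 > α = 0.01, fail to reject H0; the data do not provide sufficient evidence against H0.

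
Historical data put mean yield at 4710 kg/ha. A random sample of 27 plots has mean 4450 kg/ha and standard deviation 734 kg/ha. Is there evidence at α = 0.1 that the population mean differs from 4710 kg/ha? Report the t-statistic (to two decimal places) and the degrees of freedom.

t = -1.84, df = 26

H0: μ = 4710; H1: μ ≠ 4710 (one-sample t-test, two-sided).
t = (x̄ − μ₀)/(s/√n) = (4450 − 4710)/(734/√27) = -1.84
df = n − 1 = 26
Two-sided p-value ≈ 0.0771
Since p ≈ 0.0771 < α = 0.1, reject H0; the evidence is statistically significant.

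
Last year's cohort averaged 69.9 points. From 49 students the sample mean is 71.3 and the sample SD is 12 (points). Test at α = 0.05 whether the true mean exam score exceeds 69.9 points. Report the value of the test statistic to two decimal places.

0.82

H0: μ = 69.9; H1: μ > 69.9 (one-sample t-test, right-tailed).
t = (x̄ − μ₀)/(s/√n) = (71.3 − 69.9)/(12/√49) = 0.82
df = n − 1 = 48
p-value = P(T ≥ 0.82) ≈ 0.209
Since p ≈ 0.209 > α = 0.05, fail to reject H0; the evidence is not statistically significant.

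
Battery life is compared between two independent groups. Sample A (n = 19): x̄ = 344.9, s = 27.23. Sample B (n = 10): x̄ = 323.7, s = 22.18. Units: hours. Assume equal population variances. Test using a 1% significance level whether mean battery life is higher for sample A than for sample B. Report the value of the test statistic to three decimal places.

Let group 1 = sample A, group 2 = sample B. H0: μ_1 = μ_2; H1: μ_1 > μ_2 (two-sample pooled-variance t-test, right-tailed).
s_p² = [(19−1)·27.23² + (10−1)·22.18²]/(19+10−2) = 658.299
t = (344.9 − 323.7)/√[658.299·(1/19 + 1/10)] = 2.115
df = n₁ + n₂ − 2 = 27
p-value = P(T ≥ 2.115) ≈ 0.022
Since p ≈ 0.022 > α = 0.01, fail to reject H0; the data do not provide sufficient evidence against H0.

2.115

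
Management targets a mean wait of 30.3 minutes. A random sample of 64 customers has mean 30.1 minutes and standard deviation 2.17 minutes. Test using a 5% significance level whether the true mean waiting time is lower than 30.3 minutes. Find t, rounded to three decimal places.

H0: μ = 30.3; H1: μ < 30.3 (one-sample t-test, left-tailed).
t = (x̄ − μ₀)/(s/√n) = (30.1 − 30.3)/(2.17/√64) = -0.737
df = n − 1 = 63
p-value = P(T ≤ -0.737) ≈ 0.232
Since p ≈ 0.232 > α = 0.05, fail to reject H0; the evidence is not statistically significant.

-0.737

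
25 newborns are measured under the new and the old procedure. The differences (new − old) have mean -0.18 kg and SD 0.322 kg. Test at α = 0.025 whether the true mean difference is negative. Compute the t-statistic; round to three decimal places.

H0: μ_d = 0; H1: μ_d < 0 (paired t-test on the differences, left-tailed).
t = d̄/(s_d/√n) = -0.18/(0.322/√25) = -2.795
df = n − 1 = 24
p-value = P(T ≤ -2.795) ≈ 0.005
Since p ≈ 0.005 < α = 0.025, reject H0; the evidence is statistically significant.

-2.795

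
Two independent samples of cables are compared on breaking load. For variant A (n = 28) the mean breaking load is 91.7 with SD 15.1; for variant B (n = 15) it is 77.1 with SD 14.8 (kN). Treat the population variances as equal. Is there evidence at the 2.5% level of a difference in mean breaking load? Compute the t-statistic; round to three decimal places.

Let group 1 = variant A, group 2 = variant B. H0: μ_1 = μ_2; H1: μ_1 ≠ μ_2 (two-sample pooled-variance t-test, two-sided).
s_p² = [(28−1)·15.1² + (15−1)·14.8²]/(28+15−2) = 224.947
t = (91.7 − 77.1)/√[224.947·(1/28 + 1/15)] = 3.042
df = n₁ + n₂ − 2 = 41
Two-sided p-value ≈ 0.004
Since p ≈ 0.004 < α = 0.025, reject H0; the data support H1.

3.042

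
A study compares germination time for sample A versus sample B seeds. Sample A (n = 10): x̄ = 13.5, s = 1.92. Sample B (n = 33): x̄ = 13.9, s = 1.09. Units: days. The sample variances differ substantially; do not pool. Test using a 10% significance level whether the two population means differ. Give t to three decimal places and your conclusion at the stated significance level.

t = -0.629; fail to reject H0

Let group 1 = sample A, group 2 = sample B. H0: μ_1 = μ_2; H1: μ_1 ≠ μ_2 (Welch's two-sample t-test, two-sided).
t = (x̄_1 − x̄_2)/√(s_1²/n_1 + s_2²/n_2) = (13.5 − 13.9)/√(1.92²/10 + 1.09²/33) = -0.629
Welch–Satterthwaite df ≈ 10.81
Two-sided p-value ≈ 0.543
Since p ≈ 0.543 > α = 0.1, fail to reject H0; the evidence is not statistically significant.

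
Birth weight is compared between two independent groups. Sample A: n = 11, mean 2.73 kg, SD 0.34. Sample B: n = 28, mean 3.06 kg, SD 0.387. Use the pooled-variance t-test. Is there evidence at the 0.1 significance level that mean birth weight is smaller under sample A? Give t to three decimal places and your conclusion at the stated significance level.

Let group 1 = sample A, group 2 = sample B. H0: μ_1 = μ_2; H1: μ_1 < μ_2 (two-sample pooled-variance t-test, left-tailed).
s_p² = [(11−1)·0.34² + (28−1)·0.387²]/(11+28−2) = 0.140534
t = (2.73 − 3.06)/√[0.140534·(1/11 + 1/28)] = -2.474
df = n₁ + n₂ − 2 = 37
p-value = P(T ≤ -2.474) ≈ 0.0090
Since p ≈ 0.0090 < α = 0.1, reject H0; the data support H1.

t = -2.474; reject H0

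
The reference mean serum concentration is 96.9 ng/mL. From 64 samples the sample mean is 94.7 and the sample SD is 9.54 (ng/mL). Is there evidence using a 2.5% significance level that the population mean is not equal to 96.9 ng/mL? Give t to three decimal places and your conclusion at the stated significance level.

H0: μ = 96.9; H1: μ ≠ 96.9 (one-sample t-test, two-sided).
t = (x̄ − μ₀)/(s/√n) = (94.7 − 96.9)/(9.54/√64) = -1.845
df = n − 1 = 63
Two-sided p-value ≈ 0.0698
Since p ≈ 0.0698 > α = 0.025, fail to reject H0; the evidence is not statistically significant.

t = -1.845; fail to reject H0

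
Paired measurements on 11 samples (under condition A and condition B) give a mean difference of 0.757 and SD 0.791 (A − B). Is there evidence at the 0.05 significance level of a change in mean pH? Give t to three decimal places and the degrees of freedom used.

H0: μ_d = 0; H1: μ_d ≠ 0 (paired t-test on the differences, two-sided).
t = d̄/(s_d/√n) = 0.757/(0.791/√11) = 3.174
df = n − 1 = 10
Two-sided p-value ≈ 0.010
Since p ≈ 0.010 < α = 0.05, reject H0; the evidence is statistically significant.

t = 3.174, df = 10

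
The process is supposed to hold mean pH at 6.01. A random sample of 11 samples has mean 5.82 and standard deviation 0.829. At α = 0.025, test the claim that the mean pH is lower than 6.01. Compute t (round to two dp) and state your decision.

t = -0.76; fail to reject H0

H0: μ = 6.01; H1: μ < 6.01 (one-sample t-test, left-tailed).
t = (x̄ − μ₀)/(s/√n) = (5.82 − 6.01)/(0.829/√11) = -0.76
df = n − 1 = 10
p-value = P(T ≤ -0.76) ≈ 0.2324
Since p ≈ 0.2324 > α = 0.025, fail to reject H0; the data do not provide sufficient evidence against H0.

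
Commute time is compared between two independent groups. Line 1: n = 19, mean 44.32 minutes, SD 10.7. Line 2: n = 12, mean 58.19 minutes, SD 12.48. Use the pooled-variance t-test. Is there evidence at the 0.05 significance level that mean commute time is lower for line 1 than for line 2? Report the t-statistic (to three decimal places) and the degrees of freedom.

Let group 1 = line 1, group 2 = line 2. H0: μ_1 = μ_2; H1: μ_1 < μ_2 (two-sample pooled-variance t-test, left-tailed).
s_p² = [(19−1)·10.7² + (12−1)·12.48²]/(19+12−2) = 130.14
t = (44.32 − 58.19)/√[130.14·(1/19 + 1/12)] = -3.297
df = n₁ + n₂ − 2 = 29
p-value = P(T ≤ -3.297) ≈ 0.0013
Since p ≈ 0.0013 < α = 0.05, reject H0; the data support H1.

t = -3.297, df = 29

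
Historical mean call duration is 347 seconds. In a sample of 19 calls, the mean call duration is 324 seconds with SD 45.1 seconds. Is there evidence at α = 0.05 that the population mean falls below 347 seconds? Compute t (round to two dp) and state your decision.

H0: μ = 347; H1: μ < 347 (one-sample t-test, left-tailed).
t = (x̄ − μ₀)/(s/√n) = (324 − 347)/(45.1/√19) = -2.22
df = n − 1 = 18
p-value = P(T ≤ -2.22) ≈ 0.020
Since p ≈ 0.020 < α = 0.05, reject H0; the data support H1.

t = -2.22; reject H0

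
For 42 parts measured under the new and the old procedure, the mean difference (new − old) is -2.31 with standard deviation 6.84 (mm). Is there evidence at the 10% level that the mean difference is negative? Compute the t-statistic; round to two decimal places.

-2.19

H0: μ_d = 0; H1: μ_d < 0 (paired t-test on the differences, left-tailed).
t = d̄/(s_d/√n) = -2.31/(6.84/√42) = -2.19
df = n − 1 = 41
p-value = P(T ≤ -2.19) ≈ 0.017
Since p ≈ 0.017 < α = 0.1, reject H0; the data support H1.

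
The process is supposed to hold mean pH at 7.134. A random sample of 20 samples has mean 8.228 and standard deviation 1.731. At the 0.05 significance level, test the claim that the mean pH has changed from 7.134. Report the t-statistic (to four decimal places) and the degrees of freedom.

H0: μ = 7.134; H1: μ ≠ 7.134 (one-sample t-test, two-sided).
t = (x̄ − μ₀)/(s/√n) = (8.228 − 7.134)/(1.731/√20) = 2.8264
df = n − 1 = 19
Two-sided p-value ≈ 0.0108
Since p ≈ 0.0108 < α = 0.05, reject H0; the data support H1.

t = 2.8264, df = 19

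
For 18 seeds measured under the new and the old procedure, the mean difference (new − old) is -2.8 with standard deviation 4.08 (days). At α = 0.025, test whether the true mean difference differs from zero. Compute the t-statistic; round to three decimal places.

-2.912

H0: μ_d = 0; H1: μ_d ≠ 0 (paired t-test on the differences, two-sided).
t = d̄/(s_d/√n) = -2.8/(4.08/√18) = -2.912
df = n − 1 = 17
Two-sided p-value ≈ 0.010
Since p ≈ 0.010 < α = 0.025, reject H0; the evidence is statistically significant.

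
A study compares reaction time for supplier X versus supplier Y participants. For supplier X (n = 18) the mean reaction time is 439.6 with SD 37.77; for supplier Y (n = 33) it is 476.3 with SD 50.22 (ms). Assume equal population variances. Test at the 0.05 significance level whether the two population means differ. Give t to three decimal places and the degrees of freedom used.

Let group 1 = supplier X, group 2 = supplier Y. H0: μ_1 = μ_2; H1: μ_1 ≠ μ_2 (two-sample pooled-variance t-test, two-sided).
s_p² = [(18−1)·37.77² + (33−1)·50.22²]/(18+33−2) = 2141.99
t = (439.6 − 476.3)/√[2141.99·(1/18 + 1/33)] = -2.706
df = n₁ + n₂ − 2 = 49
Two-sided p-value ≈ 0.009
Since p ≈ 0.009 < α = 0.05, reject H0; the evidence is statistically significant.

t = -2.706, df = 49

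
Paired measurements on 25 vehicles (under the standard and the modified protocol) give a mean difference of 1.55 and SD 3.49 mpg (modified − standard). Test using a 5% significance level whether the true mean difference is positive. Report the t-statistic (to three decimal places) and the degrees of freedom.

H0: μ_d = 0; H1: μ_d > 0 (paired t-test on the differences, right-tailed).
t = d̄/(s_d/√n) = 1.55/(3.49/√25) = 2.221
df = n − 1 = 24
p-value = P(T ≥ 2.221) ≈ 0.0180
Since p ≈ 0.0180 < α = 0.05, reject H0; the evidence is statistically significant.

t = 2.221, df = 24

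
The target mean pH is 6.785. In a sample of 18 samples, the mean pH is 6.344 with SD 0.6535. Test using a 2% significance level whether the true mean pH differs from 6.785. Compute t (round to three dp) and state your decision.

H0: μ = 6.785; H1: μ ≠ 6.785 (one-sample t-test, two-sided).
t = (x̄ − μ₀)/(s/√n) = (6.344 − 6.785)/(0.6535/√18) = -2.863
df = n − 1 = 17
Two-sided p-value ≈ 0.011
Since p ≈ 0.011 < α = 0.02, reject H0; the data support H1.

t = -2.863; reject H0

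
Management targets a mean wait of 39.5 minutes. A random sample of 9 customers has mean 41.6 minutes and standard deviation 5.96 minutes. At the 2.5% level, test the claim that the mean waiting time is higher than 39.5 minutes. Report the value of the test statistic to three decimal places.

H0: μ = 39.5; H1: μ > 39.5 (one-sample t-test, right-tailed).
t = (x̄ − μ₀)/(s/√n) = (41.6 − 39.5)/(5.96/√9) = 1.057
df = n − 1 = 8
p-value = P(T ≥ 1.057) ≈ 0.1607
Since p ≈ 0.1607 > α = 0.025, fail to reject H0; the evidence is not statistically significant.

1.057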